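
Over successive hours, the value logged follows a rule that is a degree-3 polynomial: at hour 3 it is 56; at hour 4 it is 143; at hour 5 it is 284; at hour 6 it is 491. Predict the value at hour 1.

-4

Write the value at t as T(t).
Write T(t) = at³ + bt² + ct + d; the 4 given values yield a linear system in the 4 coefficients.
Solving, T(t) = 2t³ + 3t² - 8t - 1.
Then T(1) = -4.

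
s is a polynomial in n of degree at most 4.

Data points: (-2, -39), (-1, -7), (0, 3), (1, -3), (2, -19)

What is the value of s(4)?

-57

Write s(n) = an^4 + bn³ + cn² + dn + e; the 5 given values yield a linear system in the 5 coefficients.
Solving, the leading coefficient vanishes, and s(n) = n³ - 8n² + n + 3.
Then s(4) = -57.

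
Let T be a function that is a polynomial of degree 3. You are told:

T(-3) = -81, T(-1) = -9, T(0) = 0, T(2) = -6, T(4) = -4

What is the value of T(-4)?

-156

Write T(k) = ak³ + bk² + ck + d; the 5 given values yield a linear system in the 4 coefficients.
Solving, T(k) = k³ - 5k² + 3k.
Then T(-4) = -156.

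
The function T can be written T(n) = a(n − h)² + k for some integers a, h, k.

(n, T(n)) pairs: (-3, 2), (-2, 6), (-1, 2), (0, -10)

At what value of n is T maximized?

First differences 4, -4, -12; second difference -8 = 2a, so a = -4.
Expanding, the n-coefficient is −2ah = 8h; matching it to the data gives h = -2, and then k = 6.
So T(n) = -4(n + 2)² + 6.
Hence h = -2.

-2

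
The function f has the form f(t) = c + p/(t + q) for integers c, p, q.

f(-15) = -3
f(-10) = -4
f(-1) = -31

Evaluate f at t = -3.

(f(t) − c)(t + q) = p for each data point; the three points give a linear system in c and q, then p follows.
Solving: c = -1, q = 0, p = 30, so f(t) = -1 + 30/(t + 0).
Then f(-3) = -1 + 30/(-3) = -11.

-11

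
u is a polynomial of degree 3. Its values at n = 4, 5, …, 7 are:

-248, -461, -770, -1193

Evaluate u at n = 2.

Write u(n) = an³ + bn² + cn + d; the 4 given values yield a linear system in the 4 coefficients.
Solving, u(n) = -3n³ - 3n² - 3n + 4.
Then u(2) = -38.

-38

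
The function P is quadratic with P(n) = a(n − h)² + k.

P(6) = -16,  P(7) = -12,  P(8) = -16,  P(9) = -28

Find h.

First differences 4, -4, -12; second difference -8 = 2a, so a = -4.
Expanding, the n-coefficient is −2ah = 8h; matching it to the data gives h = 7, and then k = -12.
So P(n) = -4(n − 7)² − 12.
Hence h = 7.

7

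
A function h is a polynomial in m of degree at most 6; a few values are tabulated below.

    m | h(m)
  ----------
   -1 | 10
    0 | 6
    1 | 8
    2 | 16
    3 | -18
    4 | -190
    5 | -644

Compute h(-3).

First differences: -4, 2, 8, -34, -172, -454. Second differences: 6, 6, -42, -138, -282. Third differences: 0, -48, -96, -144. Fourth differences: -48, -48, -48.
Level-4 differences are constant, so h has degree 4.
Fitting a degree-4 polynomial gives h(m) = -2m^4 + 4m³ + 5m² - 5m + 6.
Then h(-3) = -204.

-204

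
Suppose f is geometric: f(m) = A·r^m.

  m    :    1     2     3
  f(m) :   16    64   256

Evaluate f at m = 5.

Consecutive ratio: 64/16 = 4, and 256/64 = 4, so r = 4.
Then A·4^1 = 16 gives A = 4, and f(m) = 4·4^m.
f(5) = 4·4^5 = 4096.

4096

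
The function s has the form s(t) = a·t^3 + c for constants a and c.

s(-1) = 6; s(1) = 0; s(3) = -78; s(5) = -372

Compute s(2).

-21

From s(-1) = 6 and s(1) = 0: -1a + c = 6 and 1a + c = 0.
Subtracting: 2a = -6, so a = -3; then c = 6 − (-3)·(-1) = 3.
So s(t) = -3t³ + 3, and s(2) = -21.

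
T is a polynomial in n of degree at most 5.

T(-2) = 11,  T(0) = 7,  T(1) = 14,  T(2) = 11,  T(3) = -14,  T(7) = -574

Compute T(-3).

Write T(n) = an^5 + bn^4 + cn³ + dn² + en + p; the 6 given values yield a linear system in the 6 coefficients.
Solving, the top 2 coefficients vanish, and T(n) = -2n³ + n² + 8n + 7.
Then T(-3) = 46.

46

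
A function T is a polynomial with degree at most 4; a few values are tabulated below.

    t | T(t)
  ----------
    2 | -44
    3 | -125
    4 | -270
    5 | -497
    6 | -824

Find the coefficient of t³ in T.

First differences: -81, -145, -227, -327. Second differences: -64, -82, -100. Third differences: -18, -18.
Level-3 differences are constant, so T has degree 3.
Fitting a degree-3 polynomial gives T(t) = -3t³ - 5t² + t - 2.
The coefficient of t³ is -3.

-3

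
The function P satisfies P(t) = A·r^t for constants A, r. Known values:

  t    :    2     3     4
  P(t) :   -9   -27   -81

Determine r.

Consecutive ratio: -27/(-9) = 3, and -81/(-27) = 3, so r = 3.
Then A·3^2 = -9 gives A = -1, and P(t) = -1·3^t.

3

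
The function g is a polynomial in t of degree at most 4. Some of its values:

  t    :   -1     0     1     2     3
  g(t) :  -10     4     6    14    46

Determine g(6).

First differences: 14, 2, 8, 32. Second differences: -12, 6, 24. Third differences: 18, 18.
Level-3 differences are constant, so g has degree 3.
Fitting a degree-3 polynomial gives g(t) = 3t³ - 6t² + 5t + 4.
Then g(6) = 466.

466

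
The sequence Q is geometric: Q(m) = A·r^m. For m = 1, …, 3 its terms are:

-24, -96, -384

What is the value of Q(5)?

-6144

Consecutive ratio: -96/(-24) = 4, and -384/(-96) = 4, so r = 4.
Then A·4^1 = -24 gives A = -6, and Q(m) = -6·4^m.
Q(5) = -6·4^5 = -6144.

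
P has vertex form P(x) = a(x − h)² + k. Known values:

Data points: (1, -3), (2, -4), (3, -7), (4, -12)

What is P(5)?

First differences -1, -3, -5; second difference -2 = 2a, so a = -1.
Expanding, the x-coefficient is −2ah = 2h; matching it to the data gives h = 1, and then k = -3.
So P(x) = -1(x − 1)² − 3.
P(5) = -1·4² − 3 = -19.

-19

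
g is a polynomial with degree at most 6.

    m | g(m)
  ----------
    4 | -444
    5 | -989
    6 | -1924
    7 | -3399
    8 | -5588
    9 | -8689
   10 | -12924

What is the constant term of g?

-4

First differences: -545, -935, -1475, -2189, -3101, -4235. Second differences: -390, -540, -714, -912, -1134. Third differences: -150, -174, -198, -222. Fourth differences: -24, -24, -24.
Level-4 differences are constant, so g has degree 4.
Fitting a degree-4 polynomial gives g(m) = -m^4 - 3m³ + m² - 2m - 4.
The constant term is g(0) = -4.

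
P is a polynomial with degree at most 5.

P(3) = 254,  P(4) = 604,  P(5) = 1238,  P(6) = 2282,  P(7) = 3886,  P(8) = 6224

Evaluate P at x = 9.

9494

First differences: 350, 634, 1044, 1604, 2338. Second differences: 284, 410, 560, 734. Third differences: 126, 150, 174. Fourth differences: 24, 24.
Level-4 differences are constant, so P has degree 4.
Fitting a degree-4 polynomial gives P(x) = x^4 + 3x³ + 9x² + x + 8.
Then P(9) = 9494.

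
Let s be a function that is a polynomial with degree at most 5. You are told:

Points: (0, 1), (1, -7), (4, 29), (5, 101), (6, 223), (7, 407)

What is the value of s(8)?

Write s(n) = an^5 + bn^4 + cn³ + dn² + en + p; the 6 given values yield a linear system in the 6 coefficients.
Solving, the top 2 coefficients vanish, and s(n) = 2n³ - 5n² - 5n + 1.
Then s(8) = 665.

665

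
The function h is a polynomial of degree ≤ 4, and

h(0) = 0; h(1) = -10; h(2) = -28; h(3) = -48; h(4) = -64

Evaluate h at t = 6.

First differences: -10, -18, -20, -16. Second differences: -8, -2, 4. Third differences: 6, 6.
Level-3 differences are constant, so h has degree 3.
Fitting a degree-3 polynomial gives h(t) = t³ - 7t² - 4t.
Then h(6) = -60.

-60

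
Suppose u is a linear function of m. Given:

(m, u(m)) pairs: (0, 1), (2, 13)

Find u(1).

7

Write u(m) = am + b; the 2 given values yield a linear system in the 2 coefficients.
Solving, u(m) = 6m + 1.
Then u(1) = 7.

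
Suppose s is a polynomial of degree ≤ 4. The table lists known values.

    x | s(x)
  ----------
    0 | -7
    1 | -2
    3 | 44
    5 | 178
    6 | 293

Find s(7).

Write s(x) = ax^4 + bx³ + cx² + dx + e; the 5 given values yield a linear system in the 5 coefficients.
Solving, the leading coefficient vanishes, and s(x) = x³ + 2x² + 2x - 7.
Then s(7) = 448.

448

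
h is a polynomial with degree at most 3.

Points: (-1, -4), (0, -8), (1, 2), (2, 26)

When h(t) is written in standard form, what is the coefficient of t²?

7

Write h(t) = at³ + bt² + ct + d; the 4 given values yield a linear system in the 4 coefficients.
Solving, the leading coefficient vanishes, and h(t) = 7t² + 3t - 8.
The coefficient of t² is 7.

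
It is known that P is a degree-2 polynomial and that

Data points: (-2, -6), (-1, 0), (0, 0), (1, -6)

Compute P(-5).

-60

First differences: 6, 0, -6. Second differences: -6, -6.
Level-2 differences are constant, so P has degree 2.
Fitting a degree-2 polynomial gives P(x) = -3x² - 3x.
Then P(-5) = -60.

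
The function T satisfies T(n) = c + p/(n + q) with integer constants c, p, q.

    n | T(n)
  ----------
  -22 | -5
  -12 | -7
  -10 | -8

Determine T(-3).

-43

(T(n) − c)(n + q) = p for each data point; the three points give a linear system in c and q, then p follows.
Solving: c = -3, q = 2, p = 40, so T(n) = -3 + 40/(n + 2).
Then T(-3) = -3 + 40/(-1) = -43.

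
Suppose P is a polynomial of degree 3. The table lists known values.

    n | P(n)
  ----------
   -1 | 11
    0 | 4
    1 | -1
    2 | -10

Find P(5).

Write P(n) = an³ + bn² + cn + d; the 4 given values yield a linear system in the 4 coefficients.
Solving, P(n) = -n³ + n² - 5n + 4.
Then P(5) = -121.

-121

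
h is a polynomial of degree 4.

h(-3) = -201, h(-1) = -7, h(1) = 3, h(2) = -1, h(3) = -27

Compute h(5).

-337

Write h(m) = am^4 + bm³ + cm² + dm + e; the 5 given values yield a linear system in the 5 coefficients.
Solving, h(m) = -m^4 + 3m³ - 4m² + 2m + 3.
Then h(5) = -337.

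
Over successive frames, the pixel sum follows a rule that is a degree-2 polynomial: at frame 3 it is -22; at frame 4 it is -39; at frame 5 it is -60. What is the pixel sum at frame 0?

Write the value at k as f(k).
Write f(k) = ak² + bk + c; the 3 given values yield a linear system in the 3 coefficients.
Solving, f(k) = -2k² - 3k + 5.
Then f(0) = 5.

5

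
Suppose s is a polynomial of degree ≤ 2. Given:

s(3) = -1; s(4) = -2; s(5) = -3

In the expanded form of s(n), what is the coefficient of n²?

First differences: -1, -1.
Level-1 differences are constant, so s has degree 1.
Fitting a degree-1 polynomial gives s(n) = -n + 2.
The coefficient of n² is 0.

0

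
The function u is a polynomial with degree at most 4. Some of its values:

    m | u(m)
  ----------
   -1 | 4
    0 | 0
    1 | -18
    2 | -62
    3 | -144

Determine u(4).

First differences: -4, -18, -44, -82. Second differences: -14, -26, -38. Third differences: -12, -12.
Level-3 differences are constant, so u has degree 3.
Fitting a degree-3 polynomial gives u(m) = -2m³ - 7m² - 9m.
Then u(4) = -276.

-276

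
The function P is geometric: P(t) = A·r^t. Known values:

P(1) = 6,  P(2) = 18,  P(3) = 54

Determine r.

3

Consecutive ratio: 18/6 = 3, and 54/18 = 3, so r = 3.
Then A·3^1 = 6 gives A = 2, and P(t) = 2·3^t.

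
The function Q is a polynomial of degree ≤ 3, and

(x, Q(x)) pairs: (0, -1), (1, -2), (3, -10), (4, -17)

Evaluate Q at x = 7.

-50

Write Q(x) = ax³ + bx² + cx + d; the 4 given values yield a linear system in the 4 coefficients.
Solving, the leading coefficient vanishes, and Q(x) = -x² - 1.
Then Q(7) = -50.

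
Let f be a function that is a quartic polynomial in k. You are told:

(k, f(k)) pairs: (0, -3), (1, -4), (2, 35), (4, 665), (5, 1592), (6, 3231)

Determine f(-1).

-10

Write f(k) = ak^4 + bk³ + ck² + dk + e; the 6 given values yield a linear system in the 5 coefficients.
Solving, f(k) = 2k^4 + 4k³ - 6k² - k - 3.
Then f(-1) = -10.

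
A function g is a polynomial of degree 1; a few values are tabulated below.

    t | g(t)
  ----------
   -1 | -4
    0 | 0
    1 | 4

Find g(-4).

First differences: 4, 4.
Level-1 differences are constant, so g has degree 1.
Fitting a degree-1 polynomial gives g(t) = 4t.
Then g(-4) = -16.

-16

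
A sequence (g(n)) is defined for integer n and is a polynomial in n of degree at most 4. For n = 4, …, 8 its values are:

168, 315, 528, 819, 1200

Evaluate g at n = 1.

First differences: 147, 213, 291, 381. Second differences: 66, 78, 90. Third differences: 12, 12.
Level-3 differences are constant, so g has degree 3.
Fitting a degree-3 polynomial gives g(n) = 2n³ + 3n² - 2n.
Then g(1) = 3.

3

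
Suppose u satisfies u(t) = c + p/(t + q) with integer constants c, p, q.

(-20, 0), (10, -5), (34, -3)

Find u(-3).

(u(t) − c)(t + q) = p for each data point; the three points give a linear system in c and q, then p follows.
Solving: c = -2, q = 2, p = -36, so u(t) = -2 − 36/(t + 2).
Then u(-3) = -2 − 36/(-1) = 34.

34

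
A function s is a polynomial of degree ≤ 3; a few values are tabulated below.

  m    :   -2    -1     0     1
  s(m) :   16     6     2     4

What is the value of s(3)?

First differences: -10, -4, 2. Second differences: 6, 6.
Level-2 differences are constant, so s has degree 2.
Fitting a degree-2 polynomial gives s(m) = 3m² - m + 2.
Then s(3) = 26.

26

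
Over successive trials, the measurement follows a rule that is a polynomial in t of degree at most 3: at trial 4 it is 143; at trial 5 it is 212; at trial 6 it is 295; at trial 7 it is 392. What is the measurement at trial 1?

20

Write the value at t as P(t).
First differences: 69, 83, 97. Second differences: 14, 14.
Level-2 differences are constant, so P has degree 2.
Fitting a degree-2 polynomial gives P(t) = 7t² + 6t + 7.
Then P(1) = 20.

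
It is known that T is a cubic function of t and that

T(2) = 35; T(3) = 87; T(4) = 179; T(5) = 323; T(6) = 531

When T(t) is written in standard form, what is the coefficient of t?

4

Write T(t) = at³ + bt² + ct + d; the 5 given values yield a linear system in the 4 coefficients.
Solving, T(t) = 2t³ + 2t² + 4t + 3.
The coefficient of t is 4.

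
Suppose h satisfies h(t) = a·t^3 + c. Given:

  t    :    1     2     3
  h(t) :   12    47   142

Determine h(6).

1087

From h(1) = 12 and h(2) = 47: 1a + c = 12 and 8a + c = 47.
Subtracting: 7a = 35, so a = 5; then c = 12 − 5·1 = 7.
So h(t) = 5t³ + 7, and h(6) = 1087.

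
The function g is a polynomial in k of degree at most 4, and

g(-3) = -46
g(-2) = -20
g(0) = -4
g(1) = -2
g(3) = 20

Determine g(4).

Write g(k) = ak^4 + bk³ + ck² + dk + e; the 5 given values yield a linear system in the 5 coefficients.
Solving, the leading coefficient vanishes, and g(k) = k³ - k² + 2k - 4.
Then g(4) = 52.

52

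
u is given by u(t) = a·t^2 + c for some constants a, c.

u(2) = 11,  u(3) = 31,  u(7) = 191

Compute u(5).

95

From u(2) = 11 and u(3) = 31: 4a + c = 11 and 9a + c = 31.
Subtracting: 5a = 20, so a = 4; then c = 11 − 4·4 = -5.
So u(t) = 4t² − 5, and u(5) = 95.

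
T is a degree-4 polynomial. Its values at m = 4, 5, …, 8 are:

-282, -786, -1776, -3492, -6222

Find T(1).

Write T(m) = am^4 + bm³ + cm² + dm + e; the 5 given values yield a linear system in the 5 coefficients.
Solving, T(m) = -2m^4 + 4m³ - m² - m - 6.
Then T(1) = -6.

-6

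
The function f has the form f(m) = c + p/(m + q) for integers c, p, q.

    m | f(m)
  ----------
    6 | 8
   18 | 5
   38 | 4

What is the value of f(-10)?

(f(m) − c)(m + q) = p for each data point; the three points give a linear system in c and q, then p follows.
Solving: c = 3, q = 2, p = 40, so f(m) = 3 + 40/(m + 2).
Then f(-10) = 3 + 40/(-8) = -2.

-2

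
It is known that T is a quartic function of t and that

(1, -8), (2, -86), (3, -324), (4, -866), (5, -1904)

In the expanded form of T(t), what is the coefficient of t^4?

Write T(t) = at^4 + bt³ + ct² + dt + e; the 5 given values yield a linear system in the 5 coefficients.
Solving, T(t) = -2t^4 - 4t³ - 6t² - 2t + 6.
The coefficient of t^4 is -2.

-2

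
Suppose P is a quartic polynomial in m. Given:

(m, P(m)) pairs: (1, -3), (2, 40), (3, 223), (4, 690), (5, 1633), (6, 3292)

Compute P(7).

Write P(m) = am^4 + bm³ + cm² + dm + e; the 6 given values yield a linear system in the 5 coefficients.
Solving, P(m) = 2m^4 + 4m³ - 4m² - 3m - 2.
Then P(7) = 5955.

5955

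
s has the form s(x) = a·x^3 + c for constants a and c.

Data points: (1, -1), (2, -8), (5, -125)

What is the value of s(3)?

-27

From s(1) = -1 and s(2) = -8: 1a + c = -1 and 8a + c = -8.
Subtracting: 7a = -7, so a = -1; then c = -1 − (-1)·1 = 0.
So s(x) = -1x³ + 0, and s(3) = -27.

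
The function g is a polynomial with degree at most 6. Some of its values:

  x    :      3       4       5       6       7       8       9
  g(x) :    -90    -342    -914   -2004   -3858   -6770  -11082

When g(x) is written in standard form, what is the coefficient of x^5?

0

First differences: -252, -572, -1090, -1854, -2912, -4312. Second differences: -320, -518, -764, -1058, -1400. Third differences: -198, -246, -294, -342. Fourth differences: -48, -48, -48.
Level-4 differences are constant, so g has degree 4.
Fitting a degree-4 polynomial gives g(x) = -2x^4 + 3x³ - 2x² + x + 6.
The coefficient of x^5 is 0.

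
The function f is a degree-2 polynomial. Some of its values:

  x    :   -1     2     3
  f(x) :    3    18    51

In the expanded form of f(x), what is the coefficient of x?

-2

Write f(x) = ax² + bx + c; the 3 given values yield a linear system in the 3 coefficients.
Solving, f(x) = 7x² - 2x - 6.
The coefficient of x is -2.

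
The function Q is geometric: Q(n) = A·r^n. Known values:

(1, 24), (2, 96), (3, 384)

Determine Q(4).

1536

Consecutive ratio: 96/24 = 4, and 384/96 = 4, so r = 4.
Then A·4^1 = 24 gives A = 6, and Q(n) = 6·4^n.
Q(4) = 6·4^4 = 1536.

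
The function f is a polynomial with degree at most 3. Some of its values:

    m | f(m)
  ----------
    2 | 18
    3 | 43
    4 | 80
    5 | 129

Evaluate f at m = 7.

First differences: 25, 37, 49. Second differences: 12, 12.
Level-2 differences are constant, so f has degree 2.
Fitting a degree-2 polynomial gives f(m) = 6m² - 5m + 4.
Then f(7) = 263.

263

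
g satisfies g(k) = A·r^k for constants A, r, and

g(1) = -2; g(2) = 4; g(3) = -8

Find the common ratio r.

-2

Consecutive ratio: 4/(-2) = -2, and -8/4 = -2, so r = -2.
Then A·(-2)^1 = -2 gives A = 1, and g(k) = 1·(-2)^k.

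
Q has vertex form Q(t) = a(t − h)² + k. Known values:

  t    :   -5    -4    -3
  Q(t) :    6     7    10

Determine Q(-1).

First differences 1, 3; second difference 2 = 2a, so a = 1.
Expanding, the t-coefficient is −2ah = -2h; matching it to the data gives h = -5, and then k = 6.
So Q(t) = 1(t + 5)² + 6.
Q(-1) = 1·4² + 6 = 22.

22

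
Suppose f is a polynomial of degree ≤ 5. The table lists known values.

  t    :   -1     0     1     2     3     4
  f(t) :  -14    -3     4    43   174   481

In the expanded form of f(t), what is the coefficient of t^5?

First differences: 11, 7, 39, 131, 307. Second differences: -4, 32, 92, 176. Third differences: 36, 60, 84. Fourth differences: 24, 24.
Level-4 differences are constant, so f has degree 4.
Fitting a degree-4 polynomial gives f(t) = t^4 + 4t³ - 3t² + 5t - 3.
The coefficient of t^5 is 0.

0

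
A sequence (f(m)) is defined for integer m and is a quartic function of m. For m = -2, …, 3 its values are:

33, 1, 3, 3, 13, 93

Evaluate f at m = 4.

Write f(m) = am^4 + bm³ + cm² + dm + e; the 6 given values yield a linear system in the 5 coefficients.
Solving, f(m) = 2m^4 - 2m³ - 3m² + 3m + 3.
Then f(4) = 351.

351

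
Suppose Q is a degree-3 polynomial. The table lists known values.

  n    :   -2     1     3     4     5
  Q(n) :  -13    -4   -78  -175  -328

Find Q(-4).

41

Write Q(n) = an³ + bn² + cn + d; the 5 given values yield a linear system in the 4 coefficients.
Solving, Q(n) = -2n³ - 4n² + 5n - 3.
Then Q(-4) = 41.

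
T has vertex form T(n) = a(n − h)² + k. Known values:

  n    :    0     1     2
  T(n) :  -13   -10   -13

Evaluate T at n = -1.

First differences 3, -3; second difference -6 = 2a, so a = -3.
Expanding, the n-coefficient is −2ah = 6h; matching it to the data gives h = 1, and then k = -10.
So T(n) = -3(n − 1)² − 10.
T(-1) = -3·(-2)² − 10 = -22.

-22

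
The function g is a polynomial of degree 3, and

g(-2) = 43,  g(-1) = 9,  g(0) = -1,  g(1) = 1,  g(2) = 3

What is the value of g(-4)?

231

First differences: -34, -10, 2, 2. Second differences: 24, 12, 0. Third differences: -12, -12.
Level-3 differences are constant, so g has degree 3.
Fitting a degree-3 polynomial gives g(m) = -2m³ + 6m² - 2m - 1.
Then g(-4) = 231.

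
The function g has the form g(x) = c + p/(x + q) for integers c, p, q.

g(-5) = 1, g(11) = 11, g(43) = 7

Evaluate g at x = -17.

4

(g(x) − c)(x + q) = p for each data point; the three points give a linear system in c and q, then p follows.
Solving: c = 6, q = -3, p = 40, so g(x) = 6 + 40/(x − 3).
Then g(-17) = 6 + 40/(-20) = 4.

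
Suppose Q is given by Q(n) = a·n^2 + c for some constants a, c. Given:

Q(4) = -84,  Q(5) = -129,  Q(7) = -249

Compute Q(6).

From Q(4) = -84 and Q(5) = -129: 16a + c = -84 and 25a + c = -129.
Subtracting: 9a = -45, so a = -5; then c = -84 − (-5)·16 = -4.
So Q(n) = -5n² − 4, and Q(6) = -184.

-184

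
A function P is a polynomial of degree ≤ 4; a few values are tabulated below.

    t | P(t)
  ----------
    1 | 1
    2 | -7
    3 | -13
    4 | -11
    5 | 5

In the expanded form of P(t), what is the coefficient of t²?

-5

First differences: -8, -6, 2, 16. Second differences: 2, 8, 14. Third differences: 6, 6.
Level-3 differences are constant, so P has degree 3.
Fitting a degree-3 polynomial gives P(t) = t³ - 5t² + 5.
The coefficient of t² is -5.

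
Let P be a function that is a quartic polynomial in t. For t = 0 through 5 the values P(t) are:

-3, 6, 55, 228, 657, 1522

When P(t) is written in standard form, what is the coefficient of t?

5

Write P(t) = at^4 + bt³ + ct² + dt + e; the 6 given values yield a linear system in the 5 coefficients.
Solving, P(t) = 2t^4 + 2t³ + 5t - 3.
The coefficient of t is 5.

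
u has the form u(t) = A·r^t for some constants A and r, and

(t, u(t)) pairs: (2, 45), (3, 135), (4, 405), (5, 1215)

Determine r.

Consecutive ratio: 135/45 = 3, and 405/135 = 3, so r = 3.
Then A·3^2 = 45 gives A = 5, and u(t) = 5·3^t.

3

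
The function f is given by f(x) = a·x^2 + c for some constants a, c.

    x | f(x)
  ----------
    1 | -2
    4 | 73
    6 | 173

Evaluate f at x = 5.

From f(1) = -2 and f(4) = 73: 1a + c = -2 and 16a + c = 73.
Subtracting: 15a = 75, so a = 5; then c = -2 − 5·1 = -7.
So f(x) = 5x² − 7, and f(5) = 118.

118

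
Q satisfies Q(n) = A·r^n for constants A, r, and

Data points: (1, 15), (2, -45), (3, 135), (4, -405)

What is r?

-3

Consecutive ratio: -45/15 = -3, and 135/(-45) = -3, so r = -3.
Then A·(-3)^1 = 15 gives A = -5, and Q(n) = -5·(-3)^n.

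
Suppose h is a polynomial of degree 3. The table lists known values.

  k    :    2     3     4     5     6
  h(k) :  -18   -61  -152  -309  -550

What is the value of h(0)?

First differences: -43, -91, -157, -241. Second differences: -48, -66, -84. Third differences: -18, -18.
Level-3 differences are constant, so h has degree 3.
Fitting a degree-3 polynomial gives h(k) = -3k³ + 3k² - k - 4.
Then h(0) = -4.

-4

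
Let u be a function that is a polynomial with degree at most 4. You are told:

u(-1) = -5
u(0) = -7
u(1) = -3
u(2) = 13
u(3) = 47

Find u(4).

First differences: -2, 4, 16, 34. Second differences: 6, 12, 18. Third differences: 6, 6.
Level-3 differences are constant, so u has degree 3.
Extending the table by one column gives the next first difference 58, so u(4) = 47 + 58 = 105.

105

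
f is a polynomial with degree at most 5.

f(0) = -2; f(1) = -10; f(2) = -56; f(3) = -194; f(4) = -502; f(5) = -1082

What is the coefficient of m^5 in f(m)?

First differences: -8, -46, -138, -308, -580. Second differences: -38, -92, -170, -272. Third differences: -54, -78, -102. Fourth differences: -24, -24.
Level-4 differences are constant, so f has degree 4.
Fitting a degree-4 polynomial gives f(m) = -m^4 - 3m³ - 3m² - m - 2.
The coefficient of m^5 is 0.

0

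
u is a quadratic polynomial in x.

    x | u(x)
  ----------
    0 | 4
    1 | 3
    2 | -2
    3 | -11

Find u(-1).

1

Write u(x) = ax² + bx + c; the 4 given values yield a linear system in the 3 coefficients.
Solving, u(x) = -2x² + x + 4.
Then u(-1) = 1.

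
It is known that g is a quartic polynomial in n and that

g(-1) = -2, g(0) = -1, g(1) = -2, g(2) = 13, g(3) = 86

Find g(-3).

38

Write g(n) = an^4 + bn³ + cn² + dn + e; the 5 given values yield a linear system in the 5 coefficients.
Solving, g(n) = n^4 + n³ - 2n² - n - 1.
Then g(-3) = 38.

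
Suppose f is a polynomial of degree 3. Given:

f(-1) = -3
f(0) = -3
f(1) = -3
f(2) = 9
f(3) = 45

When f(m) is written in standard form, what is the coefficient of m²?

0

First differences: 0, 0, 12, 36. Second differences: 0, 12, 24. Third differences: 12, 12.
Level-3 differences are constant, so f has degree 3.
Fitting a degree-3 polynomial gives f(m) = 2m³ - 2m - 3.
The coefficient of m² is 0.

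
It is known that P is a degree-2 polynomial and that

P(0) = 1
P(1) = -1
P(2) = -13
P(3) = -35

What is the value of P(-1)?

-7

First differences: -2, -12, -22. Second differences: -10, -10.
Level-2 differences are constant, so P has degree 2.
Fitting a degree-2 polynomial gives P(n) = -5n² + 3n + 1.
Then P(-1) = -7.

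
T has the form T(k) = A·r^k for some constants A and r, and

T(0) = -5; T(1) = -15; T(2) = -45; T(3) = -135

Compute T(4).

-405

Consecutive ratio: -15/(-5) = 3, and -45/(-15) = 3, so r = 3.
Then A·3^0 = -5 gives A = -5, and T(k) = -5·3^k.
T(4) = -5·3^4 = -405.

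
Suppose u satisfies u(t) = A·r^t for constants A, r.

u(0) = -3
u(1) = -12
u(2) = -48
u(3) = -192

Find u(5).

Consecutive ratio: -12/(-3) = 4, and -48/(-12) = 4, so r = 4.
Then A·4^0 = -3 gives A = -3, and u(t) = -3·4^t.
u(5) = -3·4^5 = -3072.

-3072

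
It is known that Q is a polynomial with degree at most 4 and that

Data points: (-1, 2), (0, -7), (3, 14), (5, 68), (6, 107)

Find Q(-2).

19

Write Q(k) = ak^4 + bk³ + ck² + dk + e; the 5 given values yield a linear system in the 5 coefficients.
Solving, the top 2 coefficients vanish, and Q(k) = 4k² - 5k - 7.
Then Q(-2) = 19.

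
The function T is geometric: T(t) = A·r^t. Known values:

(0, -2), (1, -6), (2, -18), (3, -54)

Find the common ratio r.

3

Consecutive ratio: -6/(-2) = 3, and -18/(-6) = 3, so r = 3.
Then A·3^0 = -2 gives A = -2, and T(t) = -2·3^t.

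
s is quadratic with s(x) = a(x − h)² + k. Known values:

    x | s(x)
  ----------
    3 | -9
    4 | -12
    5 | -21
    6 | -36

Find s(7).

-57

First differences -3, -9, -15; second difference -6 = 2a, so a = -3.
Expanding, the x-coefficient is −2ah = 6h; matching it to the data gives h = 3, and then k = -9.
So s(x) = -3(x − 3)² − 9.
s(7) = -3·4² − 9 = -57.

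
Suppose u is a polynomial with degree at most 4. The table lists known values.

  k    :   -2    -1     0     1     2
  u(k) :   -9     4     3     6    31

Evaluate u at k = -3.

Write u(k) = ak^4 + bk³ + ck² + dk + e; the 5 given values yield a linear system in the 5 coefficients.
Solving, the leading coefficient vanishes, and u(k) = 3k³ + 2k² - 2k + 3.
Then u(-3) = -54.

-54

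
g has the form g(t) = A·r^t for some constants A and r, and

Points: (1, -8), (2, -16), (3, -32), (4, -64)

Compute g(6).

-256

Consecutive ratio: -16/(-8) = 2, and -32/(-16) = 2, so r = 2.
Then A·2^1 = -8 gives A = -4, and g(t) = -4·2^t.
g(6) = -4·2^6 = -256.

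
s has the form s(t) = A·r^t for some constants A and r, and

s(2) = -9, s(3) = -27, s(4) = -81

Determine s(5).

Consecutive ratio: -27/(-9) = 3, and -81/(-27) = 3, so r = 3.
Then A·3^2 = -9 gives A = -1, and s(t) = -1·3^t.
s(5) = -1·3^5 = -243.

-243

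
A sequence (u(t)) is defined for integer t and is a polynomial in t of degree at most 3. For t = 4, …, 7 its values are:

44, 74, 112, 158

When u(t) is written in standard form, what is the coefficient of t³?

Write u(t) = at³ + bt² + ct + d; the 4 given values yield a linear system in the 4 coefficients.
Solving, the leading coefficient vanishes, and u(t) = 4t² - 6t + 4.
The coefficient of t³ is 0.

0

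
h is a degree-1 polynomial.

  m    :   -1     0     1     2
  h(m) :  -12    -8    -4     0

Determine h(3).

4

Write h(m) = am + b; the 4 given values yield a linear system in the 2 coefficients.
Solving, h(m) = 4m - 8.
Then h(3) = 4.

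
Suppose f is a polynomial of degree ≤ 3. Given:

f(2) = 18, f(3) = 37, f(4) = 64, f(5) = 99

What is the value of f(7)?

193

First differences: 19, 27, 35. Second differences: 8, 8.
Level-2 differences are constant, so f has degree 2.
Fitting a degree-2 polynomial gives f(x) = 4x² - x + 4.
Then f(7) = 193.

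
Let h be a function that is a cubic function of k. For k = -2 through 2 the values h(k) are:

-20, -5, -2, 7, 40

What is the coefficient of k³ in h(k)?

Write h(k) = ak³ + bk² + ck + d; the 5 given values yield a linear system in the 4 coefficients.
Solving, h(k) = 3k³ + 3k² + 3k - 2.
The coefficient of k³ is 3.

3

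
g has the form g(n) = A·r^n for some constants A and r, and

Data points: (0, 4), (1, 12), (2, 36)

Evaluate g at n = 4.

324

Consecutive ratio: 12/4 = 3, and 36/12 = 3, so r = 3.
Then A·3^0 = 4 gives A = 4, and g(n) = 4·3^n.
g(4) = 4·3^4 = 324.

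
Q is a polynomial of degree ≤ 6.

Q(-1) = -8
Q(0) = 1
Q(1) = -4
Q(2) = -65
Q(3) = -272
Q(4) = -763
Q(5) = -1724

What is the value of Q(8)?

First differences: 9, -5, -61, -207, -491, -961. Second differences: -14, -56, -146, -284, -470. Third differences: -42, -90, -138, -186. Fourth differences: -48, -48, -48.
Level-4 differences are constant, so Q has degree 4.
Fitting a degree-4 polynomial gives Q(x) = -2x^4 - 3x³ - 5x² + 5x + 1.
Then Q(8) = -10007.

-10007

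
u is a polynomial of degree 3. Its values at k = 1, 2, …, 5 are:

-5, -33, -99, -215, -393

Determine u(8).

-1419

First differences: -28, -66, -116, -178. Second differences: -38, -50, -62. Third differences: -12, -12.
Level-3 differences are constant, so u has degree 3.
Fitting a degree-3 polynomial gives u(k) = -2k³ - 7k² + 7k - 3.
Then u(8) = -1419.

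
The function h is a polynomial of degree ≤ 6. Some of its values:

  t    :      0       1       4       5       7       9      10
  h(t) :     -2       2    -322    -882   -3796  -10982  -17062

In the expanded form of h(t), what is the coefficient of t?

4

Write h(t) = at^6 + bt^5 + ct^4 + dt³ + et² + pt + q; the 7 given values yield a linear system in the 7 coefficients.
Solving, the top 2 coefficients vanish, and h(t) = -2t^4 + 3t³ - t² + 4t - 2.
The coefficient of t is 4.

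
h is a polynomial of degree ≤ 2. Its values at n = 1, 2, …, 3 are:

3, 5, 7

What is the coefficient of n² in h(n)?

First differences: 2, 2.
Level-1 differences are constant, so h has degree 1.
Fitting a degree-1 polynomial gives h(n) = 2n + 1.
The coefficient of n² is 0.

0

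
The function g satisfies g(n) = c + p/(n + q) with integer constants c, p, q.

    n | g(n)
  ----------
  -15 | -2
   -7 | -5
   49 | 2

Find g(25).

3

(g(n) − c)(n + q) = p for each data point; the three points give a linear system in c and q, then p follows.
Solving: c = 1, q = -1, p = 48, so g(n) = 1 + 48/(n − 1).
Then g(25) = 1 + 48/24 = 3.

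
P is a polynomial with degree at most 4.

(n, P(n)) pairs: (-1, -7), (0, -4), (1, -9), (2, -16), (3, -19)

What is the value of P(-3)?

-61

First differences: 3, -5, -7, -3. Second differences: -8, -2, 4. Third differences: 6, 6.
Level-3 differences are constant, so P has degree 3.
Fitting a degree-3 polynomial gives P(n) = n³ - 4n² - 2n - 4.
Then P(-3) = -61.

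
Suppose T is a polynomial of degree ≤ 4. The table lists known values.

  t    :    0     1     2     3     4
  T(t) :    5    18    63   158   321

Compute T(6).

923

First differences: 13, 45, 95, 163. Second differences: 32, 50, 68. Third differences: 18, 18.
Level-3 differences are constant, so T has degree 3.
Fitting a degree-3 polynomial gives T(t) = 3t³ + 7t² + 3t + 5.
Then T(6) = 923.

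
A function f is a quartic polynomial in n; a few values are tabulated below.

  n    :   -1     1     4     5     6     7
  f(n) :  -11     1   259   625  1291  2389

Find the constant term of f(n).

Write f(n) = an^4 + bn³ + cn² + dn + e; the 6 given values yield a linear system in the 5 coefficients.
Solving, f(n) = n^4 - n² + 6n - 5.
The constant term is f(0) = -5.

-5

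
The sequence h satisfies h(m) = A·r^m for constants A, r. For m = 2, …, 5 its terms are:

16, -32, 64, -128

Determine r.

Consecutive ratio: -32/16 = -2, and 64/(-32) = -2, so r = -2.
Then A·(-2)^2 = 16 gives A = 4, and h(m) = 4·(-2)^m.

-2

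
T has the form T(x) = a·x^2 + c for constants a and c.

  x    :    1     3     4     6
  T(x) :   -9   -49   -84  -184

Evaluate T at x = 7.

-249

From T(1) = -9 and T(3) = -49: 1a + c = -9 and 9a + c = -49.
Subtracting: 8a = -40, so a = -5; then c = -9 − (-5)·1 = -4.
So T(x) = -5x² − 4, and T(7) = -249.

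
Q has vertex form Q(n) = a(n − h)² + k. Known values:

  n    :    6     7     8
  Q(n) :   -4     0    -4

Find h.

7

First differences 4, -4; second difference -8 = 2a, so a = -4.
Expanding, the n-coefficient is −2ah = 8h; matching it to the data gives h = 7, and then k = 0.
So Q(n) = -4(n − 7)² + 0.
Hence h = 7.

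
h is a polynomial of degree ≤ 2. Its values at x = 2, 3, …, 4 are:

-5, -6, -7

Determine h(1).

-4

First differences: -1, -1.
Level-1 differences are constant, so h has degree 1.
Fitting a degree-1 polynomial gives h(x) = -x - 3.
Then h(1) = -4.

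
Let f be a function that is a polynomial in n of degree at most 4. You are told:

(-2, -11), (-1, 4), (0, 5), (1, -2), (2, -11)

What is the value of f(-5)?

-200

First differences: 15, 1, -7, -9. Second differences: -14, -8, -2. Third differences: 6, 6.
Level-3 differences are constant, so f has degree 3.
Fitting a degree-3 polynomial gives f(n) = n³ - 4n² - 4n + 5.
Then f(-5) = -200.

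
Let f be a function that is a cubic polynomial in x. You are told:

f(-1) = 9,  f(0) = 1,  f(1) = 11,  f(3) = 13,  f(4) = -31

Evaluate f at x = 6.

-299

Write f(x) = ax³ + bx² + cx + d; the 5 given values yield a linear system in the 4 coefficients.
Solving, f(x) = -3x³ + 9x² + 4x + 1.
Then f(6) = -299.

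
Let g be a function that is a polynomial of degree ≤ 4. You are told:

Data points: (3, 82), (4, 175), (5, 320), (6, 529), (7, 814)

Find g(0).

-5

Write g(m) = am^4 + bm³ + cm² + dm + e; the 5 given values yield a linear system in the 5 coefficients.
Solving, the leading coefficient vanishes, and g(m) = 2m³ + 2m² + 5m - 5.
Then g(0) = -5.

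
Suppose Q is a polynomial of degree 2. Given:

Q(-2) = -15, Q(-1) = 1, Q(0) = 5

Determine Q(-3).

-43

Write Q(m) = am² + bm + c; the 3 given values yield a linear system in the 3 coefficients.
Solving, Q(m) = -6m² - 2m + 5.
Then Q(-3) = -43.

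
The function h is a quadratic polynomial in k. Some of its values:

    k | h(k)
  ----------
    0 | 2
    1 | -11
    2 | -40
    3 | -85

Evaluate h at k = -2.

-20

Write h(k) = ak² + bk + c; the 4 given values yield a linear system in the 3 coefficients.
Solving, h(k) = -8k² - 5k + 2.
Then h(-2) = -20.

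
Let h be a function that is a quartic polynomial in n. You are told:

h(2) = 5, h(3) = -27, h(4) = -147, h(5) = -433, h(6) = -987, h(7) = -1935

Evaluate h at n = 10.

First differences: -32, -120, -286, -554, -948. Second differences: -88, -166, -268, -394. Third differences: -78, -102, -126. Fourth differences: -24, -24.
Level-4 differences are constant, so h has degree 4.
Fitting a degree-4 polynomial gives h(n) = -n^4 + n³ + 2n² + 4n - 3.
Then h(10) = -8763.

-8763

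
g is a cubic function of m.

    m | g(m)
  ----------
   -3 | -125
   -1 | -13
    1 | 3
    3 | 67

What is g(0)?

Write g(m) = am³ + bm² + cm + d; the 4 given values yield a linear system in the 4 coefficients.
Solving, g(m) = 3m³ - 3m² + 5m - 2.
The constant term is g(0) = -2.

-2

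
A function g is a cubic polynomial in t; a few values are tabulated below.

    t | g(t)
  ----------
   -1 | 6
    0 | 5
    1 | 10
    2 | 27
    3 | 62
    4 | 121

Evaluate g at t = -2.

7

First differences: -1, 5, 17, 35, 59. Second differences: 6, 12, 18, 24. Third differences: 6, 6, 6.
Level-3 differences are constant, so g has degree 3.
Fitting a degree-3 polynomial gives g(t) = t³ + 3t² + t + 5.
Then g(-2) = 7.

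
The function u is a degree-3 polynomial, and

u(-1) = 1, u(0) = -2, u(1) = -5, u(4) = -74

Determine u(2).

-14

Write u(x) = ax³ + bx² + cx + d; the 4 given values yield a linear system in the 4 coefficients.
Solving, u(x) = -x³ - 2x - 2.
Then u(2) = -14.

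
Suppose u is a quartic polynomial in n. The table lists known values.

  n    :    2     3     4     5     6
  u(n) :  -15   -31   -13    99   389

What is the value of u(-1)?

-3

Write u(n) = an^4 + bn³ + cn² + dn + e; the 5 given values yield a linear system in the 5 coefficients.
Solving, u(n) = n^4 - 4n³ - 2n² + 5n - 1.
Then u(-1) = -3.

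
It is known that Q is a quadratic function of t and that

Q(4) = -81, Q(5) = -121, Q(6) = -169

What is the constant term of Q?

-1

Write Q(t) = at² + bt + c; the 3 given values yield a linear system in the 3 coefficients.
Solving, Q(t) = -4t² - 4t - 1.
The constant term is Q(0) = -1.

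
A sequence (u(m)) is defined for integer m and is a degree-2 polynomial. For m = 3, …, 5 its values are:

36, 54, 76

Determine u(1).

12

Write u(m) = am² + bm + c; the 3 given values yield a linear system in the 3 coefficients.
Solving, u(m) = 2m² + 4m + 6.
Then u(1) = 12.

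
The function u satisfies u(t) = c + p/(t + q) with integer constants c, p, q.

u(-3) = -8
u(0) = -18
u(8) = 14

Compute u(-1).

(u(t) − c)(t + q) = p for each data point; the three points give a linear system in c and q, then p follows.
Solving: c = 2, q = -3, p = 60, so u(t) = 2 + 60/(t − 3).
Then u(-1) = 2 + 60/(-4) = -13.

-13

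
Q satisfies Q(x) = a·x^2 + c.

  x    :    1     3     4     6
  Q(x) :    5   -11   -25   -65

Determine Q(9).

From Q(1) = 5 and Q(3) = -11: 1a + c = 5 and 9a + c = -11.
Subtracting: 8a = -16, so a = -2; then c = 5 − (-2)·1 = 7.
So Q(x) = -2x² + 7, and Q(9) = -155.

-155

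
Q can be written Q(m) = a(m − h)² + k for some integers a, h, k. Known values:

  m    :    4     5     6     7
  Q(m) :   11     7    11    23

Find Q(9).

First differences -4, 4, 12; second difference 8 = 2a, so a = 4.
Expanding, the m-coefficient is −2ah = -8h; matching it to the data gives h = 5, and then k = 7.
So Q(m) = 4(m − 5)² + 7.
Q(9) = 4·4² + 7 = 71.

71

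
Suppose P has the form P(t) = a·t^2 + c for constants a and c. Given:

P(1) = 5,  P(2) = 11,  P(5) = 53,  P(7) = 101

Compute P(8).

131

From P(1) = 5 and P(2) = 11: 1a + c = 5 and 4a + c = 11.
Subtracting: 3a = 6, so a = 2; then c = 5 − 2·1 = 3.
So P(t) = 2t² + 3, and P(8) = 131.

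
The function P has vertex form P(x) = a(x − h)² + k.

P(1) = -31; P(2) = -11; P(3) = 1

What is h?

First differences 20, 12; second difference -8 = 2a, so a = -4.
Expanding, the x-coefficient is −2ah = 8h; matching it to the data gives h = 4, and then k = 5.
So P(x) = -4(x − 4)² + 5.
Hence h = 4.

4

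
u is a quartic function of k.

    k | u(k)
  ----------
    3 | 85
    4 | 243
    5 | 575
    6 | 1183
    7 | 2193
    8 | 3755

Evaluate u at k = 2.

First differences: 158, 332, 608, 1010, 1562. Second differences: 174, 276, 402, 552. Third differences: 102, 126, 150. Fourth differences: 24, 24.
Level-4 differences are constant, so u has degree 4.
Fitting a degree-4 polynomial gives u(k) = k^4 - k³ + 2k² + 6k - 5.
Then u(2) = 23.

23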